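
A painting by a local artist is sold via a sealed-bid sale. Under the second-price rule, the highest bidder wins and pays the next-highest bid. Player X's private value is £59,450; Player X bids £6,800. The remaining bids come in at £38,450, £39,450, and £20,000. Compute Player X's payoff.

£0

Highest competing bid: £39,450.
Player X's bid £6,800 is not the highest, so Player X loses, pays nothing, and earns zero payoff.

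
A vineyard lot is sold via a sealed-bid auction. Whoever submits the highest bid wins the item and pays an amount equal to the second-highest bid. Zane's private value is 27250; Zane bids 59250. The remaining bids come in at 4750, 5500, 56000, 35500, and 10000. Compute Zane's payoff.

-28750

Highest competing bid: 56000.
Zane's bid 59250 is the highest overall, so Zane wins and pays the second-highest bid, 56000.
Payoff = value − price = 27250 − 56000 = -28750.
Overbidding won the item at a price above value — truthful bidding would have avoided this loss.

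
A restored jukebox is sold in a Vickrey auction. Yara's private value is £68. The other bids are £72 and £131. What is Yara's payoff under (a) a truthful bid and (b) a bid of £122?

(a) £0  (b) £0

The highest competing bid is £131.
Bidding truthfully at £68: the top bid is £131 (a rival), so Yara loses. Payoff = £0.
Bidding £122: the top bid is £131 (a rival), so Yara loses. Payoff = £0.
The bid only affects whether you win, not the price — here both bids land on the same side of the top rival bid, so the deviation is payoff-neutral.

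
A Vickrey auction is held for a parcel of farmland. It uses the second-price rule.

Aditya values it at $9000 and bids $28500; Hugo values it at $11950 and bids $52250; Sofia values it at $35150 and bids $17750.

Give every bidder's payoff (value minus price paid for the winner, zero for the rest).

Aditya $0, Hugo -$16550, Sofia $0.

Sorted high to low: Hugo $52250; Aditya $28500; Sofia $17750.
Hugo has the top bid and wins; the price is the second-highest bid, $28500.
Hugo's payoff = $11950 − $28500 = -$16550. All other bidders lose, so their payoff is 0.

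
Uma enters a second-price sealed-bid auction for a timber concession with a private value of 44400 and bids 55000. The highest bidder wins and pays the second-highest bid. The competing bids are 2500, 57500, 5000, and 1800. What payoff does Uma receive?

Uma's payoff: 0.

Highest competing bid: 57500.
Uma's bid 55000 is not the highest, so Uma loses, pays nothing, and earns zero payoff.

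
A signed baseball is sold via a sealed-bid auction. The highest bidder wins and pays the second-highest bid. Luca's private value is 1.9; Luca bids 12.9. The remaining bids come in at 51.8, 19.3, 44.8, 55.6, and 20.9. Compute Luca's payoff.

Highest competing bid: 55.6.
Luca's bid 12.9 is not the highest, so Luca loses, pays nothing, and earns zero payoff.

Payoff = 0.0.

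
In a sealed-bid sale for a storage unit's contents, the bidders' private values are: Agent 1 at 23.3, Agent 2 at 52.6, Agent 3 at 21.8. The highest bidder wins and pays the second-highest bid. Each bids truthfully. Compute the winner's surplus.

Bids in descending order: Agent 2 52.6 > Agent 1 23.3 > Agent 3 21.8.
Agent 2 wins with the top bid and pays the second-highest, 23.3.
Surplus = 52.6 − 23.3 = 29.3.

Winner's surplus: 29.3.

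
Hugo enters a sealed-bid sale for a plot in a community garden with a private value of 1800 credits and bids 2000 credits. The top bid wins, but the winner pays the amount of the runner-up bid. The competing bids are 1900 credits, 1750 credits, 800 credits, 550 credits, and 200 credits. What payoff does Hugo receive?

Highest competing bid: 1900 credits.
Hugo's bid 2000 credits is the highest overall, so Hugo wins and pays the second-highest bid, 1900 credits.
Payoff = value − price = 1800 credits − 1900 credits = -100 credits.
Overbidding won the item at a price above value — truthful bidding would have avoided this loss.

Payoff = -100 credits.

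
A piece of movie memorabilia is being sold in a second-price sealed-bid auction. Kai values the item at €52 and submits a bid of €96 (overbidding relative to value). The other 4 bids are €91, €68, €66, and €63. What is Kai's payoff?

Highest competing bid: €91.
Kai's bid €96 is the highest overall, so Kai wins and pays the second-highest bid, €91.
Payoff = value − price = €52 − €91 = -€39.
Overbidding won the item at a price above value — truthful bidding would have avoided this loss.

Kai's payoff: -€39.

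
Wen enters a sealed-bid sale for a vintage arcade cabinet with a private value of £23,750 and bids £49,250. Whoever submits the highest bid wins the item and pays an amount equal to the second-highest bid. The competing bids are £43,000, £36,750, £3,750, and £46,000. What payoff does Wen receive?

Highest competing bid: £46,000.
Wen's bid £49,250 is the highest overall, so Wen wins and pays the second-highest bid, £46,000.
Payoff = value − price = £23,750 − £46,000 = -£22,250.
Overbidding won the item at a price above value — truthful bidding would have avoided this loss.

-£22,250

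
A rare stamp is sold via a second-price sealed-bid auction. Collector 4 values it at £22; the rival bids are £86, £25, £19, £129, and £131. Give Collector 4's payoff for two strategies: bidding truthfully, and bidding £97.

(a) £0  (b) £0

The highest competing bid is £131.
Bidding truthfully at £22: the top bid is £131 (a rival), so Collector 4 loses. Payoff = £0.
Bidding £97: the top bid is £131 (a rival), so Collector 4 loses. Payoff = £0.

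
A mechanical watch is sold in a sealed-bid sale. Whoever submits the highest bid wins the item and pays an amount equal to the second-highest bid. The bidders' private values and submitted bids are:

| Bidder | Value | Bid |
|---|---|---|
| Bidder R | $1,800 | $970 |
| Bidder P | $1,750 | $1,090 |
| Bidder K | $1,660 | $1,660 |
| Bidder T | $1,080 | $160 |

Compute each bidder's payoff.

Ranking the bids: Bidder K $1,660; Bidder P $1,090; Bidder R $970; Bidder T $160.
Bidder K has the top bid and wins; the price is the second-highest bid, $1,090.
Bidder K's payoff = $1,660 − $1,090 = $570. All other bidders lose, so their payoff is 0.

Bidder R $0, Bidder P $0, Bidder K $570, Bidder T $0.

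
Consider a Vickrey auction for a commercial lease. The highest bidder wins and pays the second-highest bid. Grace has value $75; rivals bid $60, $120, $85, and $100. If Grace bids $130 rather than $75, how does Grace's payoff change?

The highest competing bid is $120.
Bidding truthfully at $75: the top bid is $120 (a rival), so Grace loses. Payoff = $0.
Bidding $130: Grace has the top bid, wins, and pays the second-highest bid $120. Payoff = $75 − $120 = -$45.
Change = -$45 − $0 = -$45.
This is the dominant-strategy logic: truthful bidding weakly beats any alternative.

-$45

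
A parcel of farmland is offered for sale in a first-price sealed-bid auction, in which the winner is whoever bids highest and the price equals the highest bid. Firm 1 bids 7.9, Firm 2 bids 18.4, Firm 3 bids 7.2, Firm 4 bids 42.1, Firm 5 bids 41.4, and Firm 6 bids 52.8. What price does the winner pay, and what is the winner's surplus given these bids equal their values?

The winner pays 52.8 for a surplus of 0.0.

Sorted high to low: Firm 6 52.8 > Firm 4 42.1 > Firm 5 41.4 > Firm 2 18.4 > Firm 1 7.9 > Firm 3 7.2.
Firm 6 is the highest bidder, so Firm 6 wins.
Under the first-price rule, the price is the highest bid: 52.8.
Surplus = 52.8 − 52.8 = 0.0.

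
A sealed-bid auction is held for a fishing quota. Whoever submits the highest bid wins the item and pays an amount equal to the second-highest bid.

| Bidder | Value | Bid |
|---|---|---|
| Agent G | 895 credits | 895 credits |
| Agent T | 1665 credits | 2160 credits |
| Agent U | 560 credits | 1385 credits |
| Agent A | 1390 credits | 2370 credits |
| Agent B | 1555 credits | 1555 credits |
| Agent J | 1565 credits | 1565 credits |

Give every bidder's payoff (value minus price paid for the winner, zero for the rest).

Payoffs: Agent G 0 credits, Agent T 0 credits, Agent U 0 credits, Agent A -770 credits, Agent B 0 credits, Agent J 0 credits.

Sorted high to low: Agent A 2370 credits; Agent T 2160 credits; Agent J 1565 credits; Agent B 1555 credits; Agent U 1385 credits; Agent G 895 credits.
Agent A has the top bid and wins; the price is the second-highest bid, 2160 credits.
Agent A's payoff = 1390 credits − 2160 credits = -770 credits. All other bidders lose, so their payoff is 0.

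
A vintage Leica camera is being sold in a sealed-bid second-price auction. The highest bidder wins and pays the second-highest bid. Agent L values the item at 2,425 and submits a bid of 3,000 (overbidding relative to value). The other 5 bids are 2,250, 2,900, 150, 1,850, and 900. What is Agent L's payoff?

Highest competing bid: 2,900.
Agent L's bid 3,000 is the highest overall, so Agent L wins and pays the second-highest bid, 2,900.
Payoff = value − price = 2,425 − 2,900 = -475.
Overbidding won the item at a price above value — truthful bidding would have avoided this loss.

-475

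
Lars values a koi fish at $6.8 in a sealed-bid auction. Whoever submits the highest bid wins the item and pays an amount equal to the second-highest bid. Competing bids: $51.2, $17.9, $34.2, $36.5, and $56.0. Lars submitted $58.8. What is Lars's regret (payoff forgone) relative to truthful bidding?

Payoff forgone: $49.2.

The highest competing bid is $56.0.
Bidding truthfully at $6.8: the top bid is $56.0 (a rival), so Lars loses. Payoff = $0.0.
Bidding $58.8: Lars has the top bid, wins, and pays the second-highest bid $56.0. Payoff = $6.8 − $56.0 = -$49.2.
Regret = truthful payoff − actual payoff = $0.0 − -$49.2 = $49.2.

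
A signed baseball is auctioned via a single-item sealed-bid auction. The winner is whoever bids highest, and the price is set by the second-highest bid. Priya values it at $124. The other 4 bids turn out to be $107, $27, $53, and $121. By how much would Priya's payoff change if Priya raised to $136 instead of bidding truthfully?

Payoff change: $0.

The highest competing bid is $121.
Bidding truthfully at $124: Priya has the top bid, wins, and pays the second-highest bid $121. Payoff = $124 − $121 = $3.
Bidding $136: Priya has the top bid, wins, and pays the second-highest bid $121. Payoff = $124 − $121 = $3.
Change = $3 − $3 = $0.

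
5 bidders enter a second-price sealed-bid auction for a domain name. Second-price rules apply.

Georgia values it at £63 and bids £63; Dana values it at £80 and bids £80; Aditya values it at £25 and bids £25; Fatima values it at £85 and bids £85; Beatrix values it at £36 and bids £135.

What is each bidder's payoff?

Bids in descending order: Beatrix £135 > Fatima £85 > Dana £80 > Georgia £63 > Aditya £25.
Beatrix has the top bid and wins; the price is the second-highest bid, £85.
Beatrix's payoff = £36 − £85 = -£49. All other bidders lose, so their payoff is 0.

Georgia £0, Dana £0, Aditya £0, Fatima £0, Beatrix -£49.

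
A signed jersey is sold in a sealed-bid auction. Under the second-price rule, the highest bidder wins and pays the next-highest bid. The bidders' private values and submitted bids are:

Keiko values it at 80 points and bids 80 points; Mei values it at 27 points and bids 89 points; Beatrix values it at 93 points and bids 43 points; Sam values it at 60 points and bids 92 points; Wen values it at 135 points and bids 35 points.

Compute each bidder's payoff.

Sorted high to low: Sam 92 points; Mei 89 points; Keiko 80 points; Beatrix 43 points; Wen 35 points.
Sam has the top bid and wins; the price is the second-highest bid, 89 points.
Sam's payoff = 60 points − 89 points = -29 points. All other bidders lose, so their payoff is 0.

Keiko 0 points, Mei 0 points, Beatrix 0 points, Sam -29 points, Wen 0 points.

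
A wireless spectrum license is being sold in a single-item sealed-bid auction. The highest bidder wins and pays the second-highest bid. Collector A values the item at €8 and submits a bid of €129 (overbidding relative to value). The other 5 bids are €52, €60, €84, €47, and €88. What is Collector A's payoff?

Highest competing bid: €88.
Collector A's bid €129 is the highest overall, so Collector A wins and pays the second-highest bid, €88.
Payoff = value − price = €8 − €88 = -€80.
Overbidding won the item at a price above value — truthful bidding would have avoided this loss.

Payoff = -€80.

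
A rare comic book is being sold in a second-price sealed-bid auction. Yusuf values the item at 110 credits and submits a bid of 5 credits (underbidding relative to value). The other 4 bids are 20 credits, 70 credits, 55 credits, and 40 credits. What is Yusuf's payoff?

Highest competing bid: 70 credits.
Yusuf's bid 5 credits is not the highest, so Yusuf loses, pays nothing, and earns zero payoff.

Payoff = 0 credits.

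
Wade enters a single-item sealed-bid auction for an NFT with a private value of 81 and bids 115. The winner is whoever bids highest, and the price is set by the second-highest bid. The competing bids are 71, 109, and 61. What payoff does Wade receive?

Highest competing bid: 109.
Wade's bid 115 is the highest overall, so Wade wins and pays the second-highest bid, 109.
Payoff = value − price = 81 − 109 = -28.

Wade's payoff: -28.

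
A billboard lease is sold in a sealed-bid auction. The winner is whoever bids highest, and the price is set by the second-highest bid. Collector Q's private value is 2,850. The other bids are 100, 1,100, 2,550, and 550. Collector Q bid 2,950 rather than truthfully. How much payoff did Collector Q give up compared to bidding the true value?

0

The highest competing bid is 2,550.
Bidding truthfully at 2,850: Collector Q has the top bid, wins, and pays the second-highest bid 2,550. Payoff = 2,850 − 2,550 = 300.
Bidding 2,950: Collector Q has the top bid, wins, and pays the second-highest bid 2,550. Payoff = 2,850 − 2,550 = 300.
Regret = truthful payoff − actual payoff = 300 − 300 = 0.
The bid only affects whether you win, not the price — here both bids land on the same side of the top rival bid, so the deviation is payoff-neutral.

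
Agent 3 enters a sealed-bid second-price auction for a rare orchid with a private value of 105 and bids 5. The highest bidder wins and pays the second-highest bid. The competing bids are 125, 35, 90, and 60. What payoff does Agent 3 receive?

0

Highest competing bid: 125.
Agent 3's bid 5 is not the highest, so Agent 3 loses, pays nothing, and earns zero payoff.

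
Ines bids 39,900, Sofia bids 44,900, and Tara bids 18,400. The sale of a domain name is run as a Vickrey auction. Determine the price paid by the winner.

Ranking the bids: Sofia 44,900 > Ines 39,900 > Tara 18,400.
Sofia has the highest bid, so Sofia wins.
The second-highest bid is 39,900, so that is what Sofia pays.

The winner pays 39,900.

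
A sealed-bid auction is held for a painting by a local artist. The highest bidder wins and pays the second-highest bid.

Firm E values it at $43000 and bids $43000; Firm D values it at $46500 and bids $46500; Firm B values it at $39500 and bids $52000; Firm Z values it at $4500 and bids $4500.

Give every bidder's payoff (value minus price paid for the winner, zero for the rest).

Firm E $0, Firm D $0, Firm B -$7000, Firm Z $0.

Sorted high to low: Firm B $52000; Firm D $46500; Firm E $43000; Firm Z $4500.
Firm B has the top bid and wins; the price is the second-highest bid, $46500.
Firm B's payoff = $39500 − $46500 = -$7000. All other bidders lose, so their payoff is 0.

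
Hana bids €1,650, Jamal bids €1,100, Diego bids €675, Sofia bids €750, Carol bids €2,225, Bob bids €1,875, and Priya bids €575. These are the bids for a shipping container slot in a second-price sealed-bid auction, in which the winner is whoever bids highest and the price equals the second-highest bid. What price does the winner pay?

The winner pays €1,875.

Bids in descending order: Carol €2,225, then Bob €1,875, then Hana €1,650, then Jamal €1,100, then Sofia €750, then Diego €675, then Priya €575.
Carol is the highest bidder, so Carol wins.
Under the second-price rule, the price is the second-highest bid: €1,875.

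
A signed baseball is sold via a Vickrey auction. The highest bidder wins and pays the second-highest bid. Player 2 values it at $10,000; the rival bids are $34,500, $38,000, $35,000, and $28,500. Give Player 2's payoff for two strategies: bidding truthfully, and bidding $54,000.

The highest competing bid is $38,000.
Bidding truthfully at $10,000: the top bid is $38,000 (a rival), so Player 2 loses. Payoff = $0.
Bidding $54,000: Player 2 has the top bid, wins, and pays the second-highest bid $38,000. Payoff = $10,000 − $38,000 = -$28,000.

Truthful: $0; alternative: -$28,000.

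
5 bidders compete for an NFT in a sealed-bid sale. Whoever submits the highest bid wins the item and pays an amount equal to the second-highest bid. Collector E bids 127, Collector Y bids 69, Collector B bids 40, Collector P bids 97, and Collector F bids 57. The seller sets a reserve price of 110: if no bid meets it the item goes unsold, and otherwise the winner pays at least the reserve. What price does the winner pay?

110

Ordered from highest: Collector E 127, then Collector P 97, then Collector Y 69, then Collector F 57, then Collector B 40.
Collector E has the highest bid, so Collector E wins.
The second-highest bid is 97, but the reserve 110 is higher, so the price is the reserve.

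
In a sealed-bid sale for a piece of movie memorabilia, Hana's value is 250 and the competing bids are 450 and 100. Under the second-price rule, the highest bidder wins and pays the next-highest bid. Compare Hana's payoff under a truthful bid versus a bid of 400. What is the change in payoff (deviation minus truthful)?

The highest competing bid is 450.
Bidding truthfully at 250: the top bid is 450 (a rival), so Hana loses. Payoff = 0.
Bidding 400: the top bid is 450 (a rival), so Hana loses. Payoff = 0.
Change = 0 − 0 = 0.

Payoff change: 0.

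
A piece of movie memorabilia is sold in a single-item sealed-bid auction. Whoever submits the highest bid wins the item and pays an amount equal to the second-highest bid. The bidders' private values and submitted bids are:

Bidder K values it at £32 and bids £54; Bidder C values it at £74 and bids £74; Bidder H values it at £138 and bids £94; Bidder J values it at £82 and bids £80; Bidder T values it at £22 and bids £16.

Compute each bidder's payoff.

Payoffs: Bidder K £0, Bidder C £0, Bidder H £58, Bidder J £0, Bidder T £0.

Bids in descending order: Bidder H £94; Bidder J £80; Bidder C £74; Bidder K £54; Bidder T £16.
Bidder H has the top bid and wins; the price is the second-highest bid, £80.
Bidder H's payoff = £138 − £80 = £58. All other bidders lose, so their payoff is 0.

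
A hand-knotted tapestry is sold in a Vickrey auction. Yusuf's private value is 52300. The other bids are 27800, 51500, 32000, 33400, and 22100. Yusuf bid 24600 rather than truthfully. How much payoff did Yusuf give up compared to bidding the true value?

The highest competing bid is 51500.
Bidding truthfully at 52300: Yusuf has the top bid, wins, and pays the second-highest bid 51500. Payoff = 52300 − 51500 = 800.
Bidding 24600: the top bid is 51500 (a rival), so Yusuf loses. Payoff = 0.
Regret = truthful payoff − actual payoff = 800 − 0 = 800.

800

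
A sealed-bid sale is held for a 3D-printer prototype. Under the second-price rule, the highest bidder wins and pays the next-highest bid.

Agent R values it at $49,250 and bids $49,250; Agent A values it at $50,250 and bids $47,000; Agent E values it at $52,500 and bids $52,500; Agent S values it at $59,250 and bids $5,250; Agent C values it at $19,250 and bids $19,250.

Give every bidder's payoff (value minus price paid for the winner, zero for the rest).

Bids in descending order: Agent E $52,500, then Agent R $49,250, then Agent A $47,000, then Agent C $19,250, then Agent S $5,250.
Agent E has the top bid and wins; the price is the second-highest bid, $49,250.
Agent E's payoff = $52,500 − $49,250 = $3,250. All other bidders lose, so their payoff is 0.

Agent R $0, Agent A $0, Agent E $3,250, Agent S $0, Agent C $0.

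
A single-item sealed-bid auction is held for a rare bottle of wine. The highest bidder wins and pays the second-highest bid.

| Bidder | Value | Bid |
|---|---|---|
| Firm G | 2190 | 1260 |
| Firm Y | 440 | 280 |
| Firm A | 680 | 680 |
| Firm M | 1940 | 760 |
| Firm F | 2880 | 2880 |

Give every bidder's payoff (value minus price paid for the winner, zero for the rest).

Firm G 0, Firm Y 0, Firm A 0, Firm M 0, Firm F 1620.

Sorted high to low: Firm F 2880, then Firm G 1260, then Firm M 760, then Firm A 680, then Firm Y 280.
Firm F has the top bid and wins; the price is the second-highest bid, 1260.
Firm F's payoff = 2880 − 1260 = 1620. All other bidders lose, so their payoff is 0.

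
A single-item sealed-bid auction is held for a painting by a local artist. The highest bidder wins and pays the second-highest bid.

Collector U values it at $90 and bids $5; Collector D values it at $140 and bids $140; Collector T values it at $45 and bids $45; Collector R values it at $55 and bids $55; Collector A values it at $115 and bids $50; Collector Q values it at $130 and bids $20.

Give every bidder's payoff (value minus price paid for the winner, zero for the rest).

Ranking the bids: Collector D $140 > Collector R $55 > Collector A $50 > Collector T $45 > Collector Q $20 > Collector U $5.
Collector D has the top bid and wins; the price is the second-highest bid, $55.
Collector D's payoff = $140 − $55 = $85. All other bidders lose, so their payoff is 0.

Collector U $0, Collector D $85, Collector T $0, Collector R $0, Collector A $0, Collector Q $0.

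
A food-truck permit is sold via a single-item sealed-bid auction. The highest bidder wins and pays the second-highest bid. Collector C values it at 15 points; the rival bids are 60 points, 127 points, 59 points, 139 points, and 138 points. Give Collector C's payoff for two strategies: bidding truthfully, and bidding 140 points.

The highest competing bid is 139 points.
Bidding truthfully at 15 points: the top bid is 139 points (a rival), so Collector C loses. Payoff = 0 points.
Bidding 140 points: Collector C has the top bid, wins, and pays the second-highest bid 139 points. Payoff = 15 points − 139 points = -124 points.
This is the dominant-strategy logic: truthful bidding weakly beats any alternative.

Truthful: 0 points; alternative: -124 points.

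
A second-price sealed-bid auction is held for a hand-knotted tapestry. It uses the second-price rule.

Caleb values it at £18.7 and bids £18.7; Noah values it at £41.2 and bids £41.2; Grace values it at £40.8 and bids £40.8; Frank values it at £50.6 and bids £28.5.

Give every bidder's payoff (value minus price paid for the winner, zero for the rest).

Caleb £0.0, Noah £0.4, Grace £0.0, Frank £0.0.

Sorted high to low: Noah £41.2, then Grace £40.8, then Frank £28.5, then Caleb £18.7.
Noah has the top bid and wins; the price is the second-highest bid, £40.8.
Noah's payoff = £41.2 − £40.8 = £0.4. All other bidders lose, so their payoff is 0.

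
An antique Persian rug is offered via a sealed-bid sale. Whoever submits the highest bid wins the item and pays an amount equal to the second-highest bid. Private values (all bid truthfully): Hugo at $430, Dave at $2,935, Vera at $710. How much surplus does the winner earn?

Surplus = $2,225.

Sorted high to low: Dave $2,935 > Vera $710 > Hugo $430.
Dave wins with the top bid and pays the second-highest, $710.
Surplus = $2,935 − $710 = $2,225.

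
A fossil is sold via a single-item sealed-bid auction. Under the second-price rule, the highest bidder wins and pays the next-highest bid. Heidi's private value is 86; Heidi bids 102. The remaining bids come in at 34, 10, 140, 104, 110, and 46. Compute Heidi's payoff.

Highest competing bid: 140.
Heidi's bid 102 is not the highest, so Heidi loses, pays nothing, and earns zero payoff.

Payoff = 0.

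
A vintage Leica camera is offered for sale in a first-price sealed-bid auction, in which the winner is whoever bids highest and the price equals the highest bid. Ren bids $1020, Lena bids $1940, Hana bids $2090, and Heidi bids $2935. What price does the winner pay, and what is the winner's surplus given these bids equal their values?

Sorted high to low: Heidi $2935; Hana $2090; Lena $1940; Ren $1020.
Heidi is the highest bidder, so Heidi wins.
Under the first-price rule, the price is the highest bid: $2935.
Surplus = $2935 − $2935 = $0.

Price $2935; surplus $0.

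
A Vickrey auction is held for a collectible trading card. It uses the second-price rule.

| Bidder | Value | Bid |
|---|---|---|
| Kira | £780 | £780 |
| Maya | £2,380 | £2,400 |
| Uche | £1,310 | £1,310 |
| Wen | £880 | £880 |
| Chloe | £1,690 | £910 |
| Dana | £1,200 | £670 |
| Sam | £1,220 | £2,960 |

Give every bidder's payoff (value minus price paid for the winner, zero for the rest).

Ranking the bids: Sam £2,960, then Maya £2,400, then Uche £1,310, then Chloe £910, then Wen £880, then Kira £780, then Dana £670.
Sam has the top bid and wins; the price is the second-highest bid, £2,400.
Sam's payoff = £1,220 − £2,400 = -£1,180. All other bidders lose, so their payoff is 0.

Payoffs: Kira £0, Maya £0, Uche £0, Wen £0, Chloe £0, Dana £0, Sam -£1,180.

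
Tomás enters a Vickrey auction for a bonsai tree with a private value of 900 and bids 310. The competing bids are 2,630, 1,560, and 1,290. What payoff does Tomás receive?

Highest competing bid: 2,630.
Tomás's bid 310 is not the highest, so Tomás loses, pays nothing, and earns zero payoff.

Tomás's payoff: 0.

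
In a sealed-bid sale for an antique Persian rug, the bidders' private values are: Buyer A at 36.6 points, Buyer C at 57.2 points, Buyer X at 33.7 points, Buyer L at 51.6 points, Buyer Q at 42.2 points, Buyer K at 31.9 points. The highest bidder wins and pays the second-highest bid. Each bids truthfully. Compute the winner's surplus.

Winner's surplus: 5.6 points.

Bids in descending order: Buyer C 57.2 points, then Buyer L 51.6 points, then Buyer Q 42.2 points, then Buyer A 36.6 points, then Buyer X 33.7 points, then Buyer K 31.9 points.
Buyer C wins with the top bid and pays the second-highest, 51.6 points.
Surplus = 57.2 points − 51.6 points = 5.6 points.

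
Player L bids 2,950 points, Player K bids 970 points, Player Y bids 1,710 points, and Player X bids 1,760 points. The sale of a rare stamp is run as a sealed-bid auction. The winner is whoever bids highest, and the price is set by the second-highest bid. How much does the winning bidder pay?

Sorted high to low: Player L 2,950 points > Player X 1,760 points > Player Y 1,710 points > Player K 970 points.
Player L has the highest bid, so Player L wins.
The second-highest bid is 1,760 points, so that is what Player L pays.

Price paid: 1,760 points.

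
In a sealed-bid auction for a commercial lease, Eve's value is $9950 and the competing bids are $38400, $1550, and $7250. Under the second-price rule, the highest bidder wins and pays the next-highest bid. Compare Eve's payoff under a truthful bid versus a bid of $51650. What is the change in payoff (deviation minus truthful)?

The highest competing bid is $38400.
Bidding truthfully at $9950: the top bid is $38400 (a rival), so Eve loses. Payoff = $0.
Bidding $51650: Eve has the top bid, wins, and pays the second-highest bid $38400. Payoff = $9950 − $38400 = -$28450.
Change = -$28450 − $0 = -$28450.

Payoff change: -$28450.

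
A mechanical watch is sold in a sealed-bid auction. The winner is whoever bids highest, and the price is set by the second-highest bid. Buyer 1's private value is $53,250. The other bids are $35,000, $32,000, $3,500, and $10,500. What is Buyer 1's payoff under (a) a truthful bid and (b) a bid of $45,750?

The highest competing bid is $35,000.
Bidding truthfully at $53,250: Buyer 1 has the top bid, wins, and pays the second-highest bid $35,000. Payoff = $53,250 − $35,000 = $18,250.
Bidding $45,750: Buyer 1 has the top bid, wins, and pays the second-highest bid $35,000. Payoff = $53,250 − $35,000 = $18,250.
The bid only affects whether you win, not the price — here both bids land on the same side of the top rival bid, so the deviation is payoff-neutral.

Truthful: $18,250; alternative: $18,250.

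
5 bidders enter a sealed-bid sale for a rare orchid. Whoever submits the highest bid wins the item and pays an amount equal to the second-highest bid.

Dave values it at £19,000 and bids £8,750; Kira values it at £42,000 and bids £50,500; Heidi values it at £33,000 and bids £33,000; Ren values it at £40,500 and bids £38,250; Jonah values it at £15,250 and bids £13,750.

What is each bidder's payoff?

Payoffs: Dave £0, Kira £3,750, Heidi £0, Ren £0, Jonah £0.

Sorted high to low: Kira £50,500; Ren £38,250; Heidi £33,000; Jonah £13,750; Dave £8,750.
Kira has the top bid and wins; the price is the second-highest bid, £38,250.
Kira's payoff = £42,000 − £38,250 = £3,750. All other bidders lose, so their payoff is 0.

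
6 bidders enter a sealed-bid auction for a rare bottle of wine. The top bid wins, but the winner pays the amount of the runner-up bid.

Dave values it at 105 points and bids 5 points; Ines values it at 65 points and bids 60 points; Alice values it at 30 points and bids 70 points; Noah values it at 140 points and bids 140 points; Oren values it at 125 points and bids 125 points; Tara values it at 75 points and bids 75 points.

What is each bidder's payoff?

Dave 0 points, Ines 0 points, Alice 0 points, Noah 15 points, Oren 0 points, Tara 0 points.

Bids in descending order: Noah 140 points > Oren 125 points > Tara 75 points > Alice 70 points > Ines 60 points > Dave 5 points.
Noah has the top bid and wins; the price is the second-highest bid, 125 points.
Noah's payoff = 140 points − 125 points = 15 points. All other bidders lose, so their payoff is 0.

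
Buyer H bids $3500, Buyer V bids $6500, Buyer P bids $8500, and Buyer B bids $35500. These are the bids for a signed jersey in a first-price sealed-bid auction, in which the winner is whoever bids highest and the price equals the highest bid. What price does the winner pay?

Bids in descending order: Buyer B $35500, then Buyer P $8500, then Buyer V $6500, then Buyer H $3500.
Buyer B is the highest bidder, so Buyer B wins.
Under the first-price rule, the price is the highest bid: $35500.

$35500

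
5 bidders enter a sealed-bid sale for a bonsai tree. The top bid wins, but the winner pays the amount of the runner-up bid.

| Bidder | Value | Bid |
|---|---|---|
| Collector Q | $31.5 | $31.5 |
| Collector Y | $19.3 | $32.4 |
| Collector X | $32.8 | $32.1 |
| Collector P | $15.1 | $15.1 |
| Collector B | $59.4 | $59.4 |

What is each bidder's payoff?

Bids in descending order: Collector B $59.4 > Collector Y $32.4 > Collector X $32.1 > Collector Q $31.5 > Collector P $15.1.
Collector B has the top bid and wins; the price is the second-highest bid, $32.4.
Collector B's payoff = $59.4 − $32.4 = $27.0. All other bidders lose, so their payoff is 0.

Collector Q $0.0, Collector Y $0.0, Collector X $0.0, Collector P $0.0, Collector B $27.0.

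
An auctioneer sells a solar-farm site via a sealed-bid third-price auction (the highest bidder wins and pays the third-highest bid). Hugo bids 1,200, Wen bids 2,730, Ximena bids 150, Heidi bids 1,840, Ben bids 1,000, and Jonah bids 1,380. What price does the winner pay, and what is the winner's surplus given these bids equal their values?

Sorted high to low: Wen 2,730 > Heidi 1,840 > Jonah 1,380 > Hugo 1,200 > Ben 1,000 > Ximena 150.
Wen is the highest bidder, so Wen wins.
Under the third-price rule, the price is the third-highest bid: 1,380.
Surplus = 2,730 − 1,380 = 1,350.

The winner pays 1,380 for a surplus of 1,350.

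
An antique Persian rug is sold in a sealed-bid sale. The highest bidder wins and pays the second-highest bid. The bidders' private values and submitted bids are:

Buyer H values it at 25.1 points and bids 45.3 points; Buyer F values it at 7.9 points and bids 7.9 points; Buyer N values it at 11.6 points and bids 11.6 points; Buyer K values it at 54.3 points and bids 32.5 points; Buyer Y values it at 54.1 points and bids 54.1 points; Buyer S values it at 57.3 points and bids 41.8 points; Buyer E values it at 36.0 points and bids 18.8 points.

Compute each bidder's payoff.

Ordered from highest: Buyer Y 54.1 points; Buyer H 45.3 points; Buyer S 41.8 points; Buyer K 32.5 points; Buyer E 18.8 points; Buyer N 11.6 points; Buyer F 7.9 points.
Buyer Y has the top bid and wins; the price is the second-highest bid, 45.3 points.
Buyer Y's payoff = 54.1 points − 45.3 points = 8.8 points. All other bidders lose, so their payoff is 0.

Buyer H 0.0 points, Buyer F 0.0 points, Buyer N 0.0 points, Buyer K 0.0 points, Buyer Y 8.8 points, Buyer S 0.0 points, Buyer E 0.0 points.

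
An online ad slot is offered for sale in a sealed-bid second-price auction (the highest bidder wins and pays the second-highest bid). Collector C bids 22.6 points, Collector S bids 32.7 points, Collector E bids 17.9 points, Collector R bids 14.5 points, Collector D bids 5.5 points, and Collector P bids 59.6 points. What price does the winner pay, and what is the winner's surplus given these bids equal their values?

Sorted high to low: Collector P 59.6 points, then Collector S 32.7 points, then Collector C 22.6 points, then Collector E 17.9 points, then Collector R 14.5 points, then Collector D 5.5 points.
Collector P is the highest bidder, so Collector P wins.
Under the second-price rule, the price is the second-highest bid: 32.7 points.
Surplus = 59.6 points − 32.7 points = 26.9 points.

Price 32.7 points; surplus 26.9 points.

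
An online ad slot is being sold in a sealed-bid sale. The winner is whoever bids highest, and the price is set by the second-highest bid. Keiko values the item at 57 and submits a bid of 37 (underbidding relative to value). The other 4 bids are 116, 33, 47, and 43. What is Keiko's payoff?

0

Highest competing bid: 116.
Keiko's bid 37 is not the highest, so Keiko loses, pays nothing, and earns zero payoff.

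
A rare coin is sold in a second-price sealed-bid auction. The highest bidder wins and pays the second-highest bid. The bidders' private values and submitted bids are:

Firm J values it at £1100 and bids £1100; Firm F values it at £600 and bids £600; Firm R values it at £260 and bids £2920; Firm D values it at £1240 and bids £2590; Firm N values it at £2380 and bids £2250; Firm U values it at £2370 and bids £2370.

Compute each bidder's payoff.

Ranking the bids: Firm R £2920, then Firm D £2590, then Firm U £2370, then Firm N £2250, then Firm J £1100, then Firm F £600.
Firm R has the top bid and wins; the price is the second-highest bid, £2590.
Firm R's payoff = £260 − £2590 = -£2330. All other bidders lose, so their payoff is 0.

Firm J £0, Firm F £0, Firm R -£2330, Firm D £0, Firm N £0, Firm U £0.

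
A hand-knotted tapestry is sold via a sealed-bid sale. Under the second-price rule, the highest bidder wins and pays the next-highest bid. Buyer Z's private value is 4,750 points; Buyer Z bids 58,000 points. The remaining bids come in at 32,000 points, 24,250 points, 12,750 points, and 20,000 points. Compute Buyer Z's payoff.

-27,250 points

Highest competing bid: 32,000 points.
Buyer Z's bid 58,000 points is the highest overall, so Buyer Z wins and pays the second-highest bid, 32,000 points.
Payoff = value − price = 4,750 points − 32,000 points = -27,250 points.
Overbidding won the item at a price above value — truthful bidding would have avoided this loss.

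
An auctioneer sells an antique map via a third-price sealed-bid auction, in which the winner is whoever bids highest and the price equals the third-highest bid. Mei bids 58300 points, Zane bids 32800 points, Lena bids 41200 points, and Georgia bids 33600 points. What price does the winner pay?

The winner pays 33600 points.

Ordered from highest: Mei 58300 points; Lena 41200 points; Georgia 33600 points; Zane 32800 points.
Mei is the highest bidder, so Mei wins.
Under the third-price rule, the price is the third-highest bid: 33600 points.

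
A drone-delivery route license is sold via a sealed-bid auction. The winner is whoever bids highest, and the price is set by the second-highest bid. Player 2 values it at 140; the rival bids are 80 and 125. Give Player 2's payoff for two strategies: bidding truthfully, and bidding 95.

(a) 15  (b) 0

The highest competing bid is 125.
Bidding truthfully at 140: Player 2 has the top bid, wins, and pays the second-highest bid 125. Payoff = 140 − 125 = 15.
Bidding 95: the top bid is 125 (a rival), so Player 2 loses. Payoff = 0.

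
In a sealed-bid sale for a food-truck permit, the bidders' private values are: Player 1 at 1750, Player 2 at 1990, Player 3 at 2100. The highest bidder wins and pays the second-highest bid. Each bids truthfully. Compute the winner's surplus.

Bids in descending order: Player 3 2100; Player 2 1990; Player 1 1750.
Player 3 wins with the top bid and pays the second-highest, 1990.
Surplus = 2100 − 1990 = 110.

Winner's surplus: 110.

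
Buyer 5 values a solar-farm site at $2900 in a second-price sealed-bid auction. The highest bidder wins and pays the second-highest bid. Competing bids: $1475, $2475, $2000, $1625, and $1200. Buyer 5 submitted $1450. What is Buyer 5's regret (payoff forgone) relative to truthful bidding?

Regret: $425.

The highest competing bid is $2475.
Bidding truthfully at $2900: Buyer 5 has the top bid, wins, and pays the second-highest bid $2475. Payoff = $2900 − $2475 = $425.
Bidding $1450: the top bid is $2475 (a rival), so Buyer 5 loses. Payoff = $0.
Regret = truthful payoff − actual payoff = $425 − $0 = $425.
This is the dominant-strategy logic: truthful bidding weakly beats any alternative.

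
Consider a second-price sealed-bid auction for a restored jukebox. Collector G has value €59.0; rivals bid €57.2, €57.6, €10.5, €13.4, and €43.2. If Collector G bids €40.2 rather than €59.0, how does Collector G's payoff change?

Payoff change: -€1.4.

The highest competing bid is €57.6.
Bidding truthfully at €59.0: Collector G has the top bid, wins, and pays the second-highest bid €57.6. Payoff = €59.0 − €57.6 = €1.4.
Bidding €40.2: the top bid is €57.6 (a rival), so Collector G loses. Payoff = €0.0.
Change = €0.0 − €1.4 = -€1.4.
Deviating from a truthful bid can only lose payoff in a second-price auction — never gain.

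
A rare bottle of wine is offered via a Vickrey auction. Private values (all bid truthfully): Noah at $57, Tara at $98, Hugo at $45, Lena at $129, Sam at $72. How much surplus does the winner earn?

Ordered from highest: Lena $129, then Tara $98, then Sam $72, then Noah $57, then Hugo $45.
Lena wins with the top bid and pays the second-highest, $98.
Surplus = $129 − $98 = $31.

Surplus = $31.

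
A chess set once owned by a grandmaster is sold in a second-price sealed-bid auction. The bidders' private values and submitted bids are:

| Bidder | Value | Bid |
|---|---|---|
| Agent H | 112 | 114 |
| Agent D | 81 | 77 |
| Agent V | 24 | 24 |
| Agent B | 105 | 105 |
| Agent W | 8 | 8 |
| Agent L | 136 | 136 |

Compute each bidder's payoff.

Ordered from highest: Agent L 136, then Agent H 114, then Agent B 105, then Agent D 77, then Agent V 24, then Agent W 8.
Agent L has the top bid and wins; the price is the second-highest bid, 114.
Agent L's payoff = 136 − 114 = 22. All other bidders lose, so their payoff is 0.

Agent H 0, Agent D 0, Agent V 0, Agent B 0, Agent W 0, Agent L 22.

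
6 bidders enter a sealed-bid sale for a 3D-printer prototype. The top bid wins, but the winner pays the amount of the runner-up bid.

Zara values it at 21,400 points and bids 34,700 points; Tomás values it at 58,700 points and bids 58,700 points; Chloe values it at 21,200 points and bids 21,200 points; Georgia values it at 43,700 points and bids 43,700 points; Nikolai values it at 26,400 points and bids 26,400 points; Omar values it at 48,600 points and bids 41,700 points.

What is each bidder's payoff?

Sorted high to low: Tomás 58,700 points > Georgia 43,700 points > Omar 41,700 points > Zara 34,700 points > Nikolai 26,400 points > Chloe 21,200 points.
Tomás has the top bid and wins; the price is the second-highest bid, 43,700 points.
Tomás's payoff = 58,700 points − 43,700 points = 15,000 points. All other bidders lose, so their payoff is 0.

Payoffs: Zara 0 points, Tomás 15,000 points, Chloe 0 points, Georgia 0 points, Nikolai 0 points, Omar 0 points.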